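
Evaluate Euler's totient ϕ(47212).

First factor: 47212 = 2^2 · 11 · 29 · 37.
φ(2^2) = 2^1·(2−1) = 2·1 = 2.
φ(11) = 11 − 1 = 10.
φ(29) = 29 − 1 = 28.
φ(37) = 37 − 1 = 36.
Multiply: 2 · 10 · 28 · 36 = 20160.

20160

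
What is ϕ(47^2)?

φ(47^2) = 47^1·(47−1) = 47·46 = 2162.

2162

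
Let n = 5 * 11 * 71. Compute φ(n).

2800

φ(5) = 5 − 1 = 4.
φ(11) = 11 − 1 = 10.
φ(71) = 71 − 1 = 70.
φ(3905) = 4 × 10 × 70 = 2800.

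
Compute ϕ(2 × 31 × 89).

φ(2) = 2 − 1 = 1.
φ(31) = 31 − 1 = 30.
φ(89) = 89 − 1 = 88.
Multiply: 1 · 30 · 88 = 2640.

2640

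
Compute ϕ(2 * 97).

96

φ(194) = 194 · (1 − 1/2) · (1 − 1/97)
       = 194 · 96/194 = 96.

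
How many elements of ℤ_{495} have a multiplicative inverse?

495 = 3**2 * 5 * 11.
φ(3^2) = 3^1·(3−1) = 3·2 = 6.
φ(5) = 5 − 1 = 4.
φ(11) = 11 − 1 = 10.
Multiply: 6 · 4 · 10 = 240.

240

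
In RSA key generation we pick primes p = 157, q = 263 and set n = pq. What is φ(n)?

40872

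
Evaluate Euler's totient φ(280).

280 = 2**3 * 5 * 7.
φ(280) = 280 · (1 − 1/2) · (1 − 1/5) · (1 − 1/7)
       = 280 · 24/70 = 96.

96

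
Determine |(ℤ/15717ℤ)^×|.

9360

15717 = 3 · 13**2 · 31.
φ(15717) = 15717 · (1 − 1/3) · (1 − 1/13) · (1 − 1/31)
       = 15717 · 720/1209 = 9360.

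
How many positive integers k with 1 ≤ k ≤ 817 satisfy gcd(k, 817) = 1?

First factor: 817 = 19 · 43.
φ(817) = 817 · (1 − 1/19) · (1 − 1/43)
       = 817 · 756/817 = 756.

756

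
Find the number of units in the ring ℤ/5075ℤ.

First factor: 5075 = 5^2 · 7 · 29.
φ(5075) = 5075 · (1 − 1/5) · (1 − 1/7) · (1 − 1/29)
       = 5075 · 672/1015 = 3360.

3360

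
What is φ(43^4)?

3339294

φ(43^4) = 43^3·(43−1) = 79507·42 = 3339294.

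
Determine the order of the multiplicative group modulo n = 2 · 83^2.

φ(2) = 2 − 1 = 1.
φ(83^2) = 83^2 − 83^1 = 6889 − 83 = 6806.
Since φ is multiplicative, φ(13778) = 1 · 6806 = 6806.

6806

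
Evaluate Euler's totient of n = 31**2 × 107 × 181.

17744400

φ(31^2) = 31^2 − 31^1 = 961 − 31 = 930.
φ(107) = 107 − 1 = 106.
φ(181) = 181 − 1 = 180.
Since φ is multiplicative, φ(18611687) = 930 · 106 · 180 = 17744400.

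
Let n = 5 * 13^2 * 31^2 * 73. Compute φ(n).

φ(59279285) = 59279285 · (1 − 1/5) · (1 − 1/13) · (1 − 1/31) · (1 − 1/73)
       = 59279285 · 103680/147095 = 41783040.

41783040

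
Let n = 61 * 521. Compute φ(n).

31200

φ(61) = 61 − 1 = 60.
φ(521) = 521 − 1 = 520.
Since φ is multiplicative, φ(31781) = 60 · 520 = 31200.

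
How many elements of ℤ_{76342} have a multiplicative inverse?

Factor 76342: 76342 = 2 * 7^2 * 19 * 41.
φ(76342) = 76342 · (1 − 1/2) · (1 − 1/7) · (1 − 1/19) · (1 − 1/41)
       = 76342 · 4320/10906 = 30240.

30240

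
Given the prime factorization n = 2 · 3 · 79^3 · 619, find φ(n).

φ(2) = 2 − 1 = 1.
φ(3) = 3 − 1 = 2.
φ(79^3) = 79^3 − 79^2 = 493039 − 6241 = 486798.
φ(619) = 619 − 1 = 618.
φ(1831146846) = 1 × 2 × 486798 × 618 = 601682328.

601682328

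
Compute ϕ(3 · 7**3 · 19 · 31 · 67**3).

φ(182286739803) = 182286739803 · (1 − 1/3) · (1 − 1/7) · (1 − 1/19) · (1 − 1/31) · (1 − 1/67)
       = 182286739803 · 427680/828723 = 94072920480.

94072920480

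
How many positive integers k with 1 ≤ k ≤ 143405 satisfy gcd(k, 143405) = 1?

103488

First factor: 143405 = 5 · 23 · 29 · 43.
φ(5) = 5 − 1 = 4.
φ(23) = 23 − 1 = 22.
φ(29) = 29 − 1 = 28.
φ(43) = 43 − 1 = 42.
φ(143405) = 4 × 22 × 28 × 42 = 103488.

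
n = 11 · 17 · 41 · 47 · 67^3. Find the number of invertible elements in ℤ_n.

φ(108379646287) = 108379646287 · (1 − 1/11) · (1 − 1/17) · (1 − 1/41) · (1 − 1/47) · (1 − 1/67)
       = 108379646287 · 19430400/24143383 = 87223065600.

87223065600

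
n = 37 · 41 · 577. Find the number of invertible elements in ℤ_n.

φ(875309) = 875309 · (1 − 1/37) · (1 − 1/41) · (1 − 1/577)
       = 875309 · 829440/875309 = 829440.

829440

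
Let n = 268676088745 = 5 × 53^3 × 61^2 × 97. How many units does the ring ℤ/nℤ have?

φ(268676088745) = 268676088745 · (1 − 1/5) · (1 − 1/53) · (1 − 1/61) · (1 − 1/97)
       = 268676088745 · 1198080/1568005 = 205289809920.

205289809920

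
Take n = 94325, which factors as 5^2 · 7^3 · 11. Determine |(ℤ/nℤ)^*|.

58800

φ(94325) = 94325 · (1 − 1/5) · (1 − 1/7) · (1 − 1/11)
       = 94325 · 240/385 = 58800.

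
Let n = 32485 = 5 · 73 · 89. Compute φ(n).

25344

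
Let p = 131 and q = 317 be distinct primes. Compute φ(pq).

41080

For distinct primes, φ(pq) = (p−1)(q−1) = 130 × 316 = 41080.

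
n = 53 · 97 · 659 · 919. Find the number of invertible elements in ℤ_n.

3015387648

φ(3113497561) = 3113497561 · (1 − 1/53) · (1 − 1/97) · (1 − 1/659) · (1 − 1/919)
       = 3113497561 · 3015387648/3113497561 = 3015387648.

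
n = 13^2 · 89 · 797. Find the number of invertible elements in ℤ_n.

φ(13^2) = 13^1·(13−1) = 13·12 = 156.
φ(89) = 89 − 1 = 88.
φ(797) = 797 − 1 = 796.
Since φ is multiplicative, φ(11987677) = 156 · 88 · 796 = 10927488.

10927488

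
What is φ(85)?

Factor 85: 85 = 5 · 17.
φ(5) = 5 − 1 = 4.
φ(17) = 17 − 1 = 16.
φ(85) = 4 × 16 = 64.

64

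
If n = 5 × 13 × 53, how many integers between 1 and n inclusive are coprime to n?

φ(5) = 5 − 1 = 4.
φ(13) = 13 − 1 = 12.
φ(53) = 53 − 1 = 52.
Since φ is multiplicative, φ(3445) = 4 · 12 · 52 = 2496.

2496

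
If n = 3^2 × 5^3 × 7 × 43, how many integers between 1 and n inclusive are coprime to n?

151200

φ(338625) = 338625 · (1 − 1/3) · (1 − 1/5) · (1 − 1/7) · (1 − 1/43)
       = 338625 · 2016/4515 = 151200.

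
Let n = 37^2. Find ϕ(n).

1332

φ(1369) = 1369 · (1 − 1/37)
       = 1369 · 36/37 = 1332.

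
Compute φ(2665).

First factor: 2665 = 5 * 13 * 41.
φ(2665) = 2665 · (1 − 1/5) · (1 − 1/13) · (1 − 1/41)
       = 2665 · 1920/2665 = 1920.

1920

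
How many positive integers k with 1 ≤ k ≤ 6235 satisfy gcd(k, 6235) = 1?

4704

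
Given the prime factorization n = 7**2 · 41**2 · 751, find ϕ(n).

51660000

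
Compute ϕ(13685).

Factor 13685: 13685 = 5 · 7 · 17 · 23.
φ(5) = 5 − 1 = 4.
φ(7) = 7 − 1 = 6.
φ(17) = 17 − 1 = 16.
φ(23) = 23 − 1 = 22.
Since φ is multiplicative, φ(13685) = 4 · 6 · 16 · 22 = 8448.

8448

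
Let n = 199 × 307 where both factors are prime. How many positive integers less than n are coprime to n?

φ(199) = 199 − 1 = 198.
φ(307) = 307 − 1 = 306.
Multiply: 198 · 306 = 60588.

60588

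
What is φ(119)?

119 = 7 × 17.
φ(119) = 119 · (1 − 1/7) · (1 − 1/17)
       = 119 · 96/119 = 96.

96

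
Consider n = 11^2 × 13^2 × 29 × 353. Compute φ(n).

φ(11^2) = 11^2 − 11^1 = 121 − 11 = 110.
φ(13^2) = 13^2 − 13^1 = 169 − 13 = 156.
φ(29) = 29 − 1 = 28.
φ(353) = 353 − 1 = 352.
Multiply: 110 · 156 · 28 · 352 = 169128960.

169128960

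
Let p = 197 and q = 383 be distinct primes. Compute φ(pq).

74872

φ(n) = (p − 1)(q − 1) = (197−1)(383−1) = 196·382 = 74872.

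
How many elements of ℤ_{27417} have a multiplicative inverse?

15552

Factor 27417: 27417 = 3 · 13 · 19 · 37.
φ(3) = 3 − 1 = 2.
φ(13) = 13 − 1 = 12.
φ(19) = 19 − 1 = 18.
φ(37) = 37 − 1 = 36.
Multiply: 2 · 12 · 18 · 36 = 15552.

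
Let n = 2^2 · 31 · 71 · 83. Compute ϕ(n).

344400

φ(730732) = 730732 · (1 − 1/2) · (1 − 1/31) · (1 − 1/71) · (1 − 1/83)
       = 730732 · 172200/365366 = 344400.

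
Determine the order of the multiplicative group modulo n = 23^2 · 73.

36432

φ(38617) = 38617 · (1 − 1/23) · (1 − 1/73)
       = 38617 · 1584/1679 = 36432.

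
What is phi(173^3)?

φ(173^3) = 173^2·(173−1) = 29929·172 = 5147788.

5147788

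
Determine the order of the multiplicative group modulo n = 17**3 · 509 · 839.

1968455296

φ(2098101563) = 2098101563 · (1 − 1/17) · (1 − 1/509) · (1 − 1/839)
       = 2098101563 · 6811264/7259867 = 1968455296.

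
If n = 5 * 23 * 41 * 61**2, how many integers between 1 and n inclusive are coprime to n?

12883200

φ(5) = 5 − 1 = 4.
φ(23) = 23 − 1 = 22.
φ(41) = 41 − 1 = 40.
φ(61^2) = 61^2 − 61^1 = 3721 − 61 = 3660.
Since φ is multiplicative, φ(17544515) = 4 · 22 · 40 · 3660 = 12883200.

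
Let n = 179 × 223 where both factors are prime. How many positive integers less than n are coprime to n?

39516

φ(n) = (p − 1)(q − 1) = (179−1)(223−1) = 178·222 = 39516.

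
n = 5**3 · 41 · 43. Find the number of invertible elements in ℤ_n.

168000

φ(220375) = 220375 · (1 − 1/5) · (1 − 1/41) · (1 − 1/43)
       = 220375 · 6720/8815 = 168000.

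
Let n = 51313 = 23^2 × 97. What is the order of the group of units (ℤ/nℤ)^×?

φ(23^2) = 23^2 − 23^1 = 529 − 23 = 506.
φ(97) = 97 − 1 = 96.
Since φ is multiplicative, φ(51313) = 506 · 96 = 48576.

48576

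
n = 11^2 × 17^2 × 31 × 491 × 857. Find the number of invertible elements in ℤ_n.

φ(456149518693) = 456149518693 · (1 − 1/11) · (1 − 1/17) · (1 − 1/31) · (1 − 1/491) · (1 − 1/857)
       = 456149518693 · 2013312000/2439302239 = 376489344000.

376489344000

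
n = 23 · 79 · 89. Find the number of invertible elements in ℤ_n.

151008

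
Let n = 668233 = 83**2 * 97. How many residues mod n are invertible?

653376

φ(668233) = 668233 · (1 − 1/83) · (1 − 1/97)
       = 668233 · 7872/8051 = 653376.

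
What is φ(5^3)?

100

φ(125) = 125 · (1 − 1/5)
       = 125 · 4/5 = 100.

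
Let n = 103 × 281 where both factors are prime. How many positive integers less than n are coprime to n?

φ(pq) = (p−1)(q−1) = 102 · 280 = 28560.

28560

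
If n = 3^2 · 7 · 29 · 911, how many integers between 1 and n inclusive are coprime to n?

917280

φ(3^2) = 3^2 − 3^1 = 9 − 3 = 6.
φ(7) = 7 − 1 = 6.
φ(29) = 29 − 1 = 28.
φ(911) = 911 − 1 = 910.
Since φ is multiplicative, φ(1664397) = 6 · 6 · 28 · 910 = 917280.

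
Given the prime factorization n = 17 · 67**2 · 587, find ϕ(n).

φ(44795731) = 44795731 · (1 − 1/17) · (1 − 1/67) · (1 − 1/587)
       = 44795731 · 618816/668593 = 41460672.

41460672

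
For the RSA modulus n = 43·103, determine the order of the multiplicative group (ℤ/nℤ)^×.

φ(pq) = (p−1)(q−1) = 42 · 102 = 4284.

4284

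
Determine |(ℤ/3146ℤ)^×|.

First factor: 3146 = 2 · 11**2 · 13.
φ(2) = 2 − 1 = 1.
φ(11^2) = 11^1·(11−1) = 11·10 = 110.
φ(13) = 13 − 1 = 12.
φ(3146) = 1 × 110 × 12 = 1320.

1320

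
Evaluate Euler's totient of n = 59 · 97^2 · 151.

81014400

φ(59) = 59 − 1 = 58.
φ(97^2) = 97^1·(97−1) = 97·96 = 9312.
φ(151) = 151 − 1 = 150.
Multiply: 58 · 9312 · 150 = 81014400.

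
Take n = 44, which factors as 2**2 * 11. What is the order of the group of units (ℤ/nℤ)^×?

20

φ(2^2) = 2^1·(2−1) = 2·1 = 2.
φ(11) = 11 − 1 = 10.
Multiply: 2 · 10 = 20.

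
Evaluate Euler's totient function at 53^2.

2756

φ(53^2) = 53^1·(53−1) = 53·52 = 2756.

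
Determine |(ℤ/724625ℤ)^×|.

Factor 724625: 724625 = 5^3 × 11 × 17 × 31.
φ(5^3) = 5^3 − 5^2 = 125 − 25 = 100.
φ(11) = 11 − 1 = 10.
φ(17) = 17 − 1 = 16.
φ(31) = 31 − 1 = 30.
Multiply: 100 · 10 · 16 · 30 = 480000.

480000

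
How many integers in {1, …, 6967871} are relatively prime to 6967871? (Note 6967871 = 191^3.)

φ(6967871) = 6967871 · (1 − 1/191)
       = 6967871 · 190/191 = 6931390.

6931390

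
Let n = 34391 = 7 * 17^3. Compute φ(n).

27744

φ(34391) = 34391 · (1 − 1/7) · (1 − 1/17)
       = 34391 · 96/119 = 27744.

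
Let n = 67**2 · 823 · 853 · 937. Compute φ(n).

φ(2952827403667) = 2952827403667 · (1 − 1/67) · (1 − 1/823) · (1 − 1/853) · (1 − 1/937)
       = 2952827403667 · 43264450944/44072050801 = 2898718213248.

2898718213248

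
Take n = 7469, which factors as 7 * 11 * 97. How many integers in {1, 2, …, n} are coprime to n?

5760

φ(7469) = 7469 · (1 − 1/7) · (1 − 1/11) · (1 − 1/97)
       = 7469 · 5760/7469 = 5760.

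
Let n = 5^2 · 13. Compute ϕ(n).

240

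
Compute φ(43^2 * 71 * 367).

φ(43^2) = 43^2 − 43^1 = 1849 − 43 = 1806.
φ(71) = 71 − 1 = 70.
φ(367) = 367 − 1 = 366.
φ(48179393) = 1806 × 70 × 366 = 46269720.

46269720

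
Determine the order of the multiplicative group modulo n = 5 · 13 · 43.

φ(5) = 5 − 1 = 4.
φ(13) = 13 − 1 = 12.
φ(43) = 43 − 1 = 42.
φ(2795) = 4 × 12 × 42 = 2016.

2016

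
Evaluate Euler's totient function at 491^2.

240590

φ(491^2) = 491^1·(491−1) = 491·490 = 240590.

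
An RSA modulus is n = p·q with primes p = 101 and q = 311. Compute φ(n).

31000

φ(31411) = 31411 · (1 − 1/101) · (1 − 1/311)
       = 31411 · 31000/31411 = 31000.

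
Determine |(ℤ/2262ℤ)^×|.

2262 = 2 · 3 · 13 · 29.
φ(2262) = 2262 · (1 − 1/2) · (1 − 1/3) · (1 − 1/13) · (1 − 1/29)
       = 2262 · 672/2262 = 672.

672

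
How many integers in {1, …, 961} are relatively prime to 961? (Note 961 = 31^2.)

φ(961) = 961 · (1 − 1/31)
       = 961 · 30/31 = 930.

930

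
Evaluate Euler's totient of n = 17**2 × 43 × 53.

594048

φ(17^2) = 17^2 − 17^1 = 289 − 17 = 272.
φ(43) = 43 − 1 = 42.
φ(53) = 53 − 1 = 52.
Multiply: 272 · 42 · 52 = 594048.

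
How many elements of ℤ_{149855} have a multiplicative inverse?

Prime factorization: 149855 = 5 · 17 · 41 · 43.
φ(5) = 5 − 1 = 4.
φ(17) = 17 − 1 = 16.
φ(41) = 41 − 1 = 40.
φ(43) = 43 − 1 = 42.
Multiply: 4 · 16 · 40 · 42 = 107520.

107520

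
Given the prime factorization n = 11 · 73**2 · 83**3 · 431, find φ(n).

12767146718400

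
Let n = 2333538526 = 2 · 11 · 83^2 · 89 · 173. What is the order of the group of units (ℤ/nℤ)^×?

1030156160

φ(2) = 2 − 1 = 1.
φ(11) = 11 − 1 = 10.
φ(83^2) = 83^2 − 83^1 = 6889 − 83 = 6806.
φ(89) = 89 − 1 = 88.
φ(173) = 173 − 1 = 172.
φ(2333538526) = 1 × 10 × 6806 × 88 × 172 = 1030156160.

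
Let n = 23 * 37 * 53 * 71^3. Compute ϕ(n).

φ(23) = 23 − 1 = 22.
φ(37) = 37 − 1 = 36.
φ(53) = 53 − 1 = 52.
φ(71^3) = 71^3 − 71^2 = 357911 − 5041 = 352870.
Since φ is multiplicative, φ(16142859833) = 22 · 36 · 52 · 352870 = 14532598080.

14532598080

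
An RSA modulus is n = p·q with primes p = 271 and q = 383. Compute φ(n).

103140

φ(n) = (p − 1)(q − 1) = (271−1)(383−1) = 270·382 = 103140.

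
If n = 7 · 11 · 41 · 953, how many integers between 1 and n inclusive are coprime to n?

2284800

φ(3008621) = 3008621 · (1 − 1/7) · (1 − 1/11) · (1 − 1/41) · (1 − 1/953)
       = 3008621 · 2284800/3008621 = 2284800.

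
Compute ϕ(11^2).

φ(11^2) = 11^1·(11−1) = 11·10 = 110.

110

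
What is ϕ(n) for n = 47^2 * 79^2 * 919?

12229819992

φ(47^2) = 47^2 − 47^1 = 2209 − 47 = 2162.
φ(79^2) = 79^2 − 79^1 = 6241 − 79 = 6162.
φ(919) = 919 − 1 = 918.
Multiply: 2162 · 6162 · 918 = 12229819992.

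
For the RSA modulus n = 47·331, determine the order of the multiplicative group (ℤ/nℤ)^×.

15180

φ(15557) = 15557 · (1 − 1/47) · (1 − 1/331)
       = 15557 · 15180/15557 = 15180.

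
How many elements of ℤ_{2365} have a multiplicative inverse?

1680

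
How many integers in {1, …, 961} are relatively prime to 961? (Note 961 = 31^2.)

930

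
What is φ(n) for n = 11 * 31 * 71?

φ(24211) = 24211 · (1 − 1/11) · (1 − 1/31) · (1 − 1/71)
       = 24211 · 21000/24211 = 21000.

21000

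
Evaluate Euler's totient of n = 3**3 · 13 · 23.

4752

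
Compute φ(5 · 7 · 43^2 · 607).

26266464

φ(39282005) = 39282005 · (1 − 1/5) · (1 − 1/7) · (1 − 1/43) · (1 − 1/607)
       = 39282005 · 610848/913535 = 26266464.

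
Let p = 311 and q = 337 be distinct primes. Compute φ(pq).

φ(pq) = (p−1)(q−1) = 310 · 336 = 104160.

104160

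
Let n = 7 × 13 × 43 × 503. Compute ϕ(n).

1518048

φ(1968239) = 1968239 · (1 − 1/7) · (1 − 1/13) · (1 − 1/43) · (1 − 1/503)
       = 1968239 · 1518048/1968239 = 1518048.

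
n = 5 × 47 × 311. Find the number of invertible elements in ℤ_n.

57040

φ(5) = 5 − 1 = 4.
φ(47) = 47 − 1 = 46.
φ(311) = 311 − 1 = 310.
Since φ is multiplicative, φ(73085) = 4 · 46 · 310 = 57040.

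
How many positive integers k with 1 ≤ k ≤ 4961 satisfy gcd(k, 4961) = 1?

4400

First factor: 4961 = 11^2 * 41.
φ(4961) = 4961 · (1 − 1/11) · (1 − 1/41)
       = 4961 · 400/451 = 4400.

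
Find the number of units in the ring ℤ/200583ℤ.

114048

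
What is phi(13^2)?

φ(13^2) = 13^1·(13−1) = 13·12 = 156.

156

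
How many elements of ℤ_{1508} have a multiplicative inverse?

Prime factorization: 1508 = 2^2 × 13 × 29.
φ(1508) = 1508 · (1 − 1/2) · (1 − 1/13) · (1 − 1/29)
       = 1508 · 336/754 = 672.

672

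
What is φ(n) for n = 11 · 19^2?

φ(3971) = 3971 · (1 − 1/11) · (1 − 1/19)
       = 3971 · 180/209 = 3420.

3420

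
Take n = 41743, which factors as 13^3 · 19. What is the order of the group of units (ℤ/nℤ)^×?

36504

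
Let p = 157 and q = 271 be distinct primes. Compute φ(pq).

For distinct primes, φ(pq) = (p−1)(q−1) = 156 × 270 = 42120.

42120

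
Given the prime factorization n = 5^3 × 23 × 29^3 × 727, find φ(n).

37610865600

φ(50976058625) = 50976058625 · (1 − 1/5) · (1 − 1/23) · (1 − 1/29) · (1 − 1/727)
       = 50976058625 · 1788864/2424545 = 37610865600.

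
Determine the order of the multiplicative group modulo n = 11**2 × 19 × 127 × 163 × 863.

φ(11^2) = 11^1·(11−1) = 11·10 = 110.
φ(19) = 19 − 1 = 18.
φ(127) = 127 − 1 = 126.
φ(163) = 163 − 1 = 162.
φ(863) = 863 − 1 = 862.
Since φ is multiplicative, φ(41071549937) = 110 · 18 · 126 · 162 · 862 = 34838385120.

34838385120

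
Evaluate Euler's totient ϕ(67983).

Prime factorization: 67983 = 3 * 17 * 31 * 43.
φ(67983) = 67983 · (1 − 1/3) · (1 − 1/17) · (1 − 1/31) · (1 − 1/43)
       = 67983 · 40320/67983 = 40320.

40320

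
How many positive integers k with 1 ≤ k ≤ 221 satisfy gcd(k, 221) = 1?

First factor: 221 = 13 · 17.
φ(13) = 13 − 1 = 12.
φ(17) = 17 − 1 = 16.
φ(221) = 12 × 16 = 192.

192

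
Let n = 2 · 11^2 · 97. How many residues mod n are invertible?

φ(2) = 2 − 1 = 1.
φ(11^2) = 11^2 − 11^1 = 121 − 11 = 110.
φ(97) = 97 − 1 = 96.
Multiply: 1 · 110 · 96 = 10560.

10560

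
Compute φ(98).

42

First factor: 98 = 2 × 7^2.
φ(98) = 98 · (1 − 1/2) · (1 − 1/7)
       = 98 · 6/14 = 42.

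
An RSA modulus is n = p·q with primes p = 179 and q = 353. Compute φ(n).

φ(63187) = 63187 · (1 − 1/179) · (1 − 1/353)
       = 63187 · 62656/63187 = 62656.

62656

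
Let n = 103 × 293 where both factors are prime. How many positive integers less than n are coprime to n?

29784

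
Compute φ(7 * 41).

φ(7) = 7 − 1 = 6.
φ(41) = 41 − 1 = 40.
Multiply: 6 · 40 = 240.

240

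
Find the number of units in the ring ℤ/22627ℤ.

First factor: 22627 = 11^3 * 17.
φ(22627) = 22627 · (1 − 1/11) · (1 − 1/17)
       = 22627 · 160/187 = 19360.

19360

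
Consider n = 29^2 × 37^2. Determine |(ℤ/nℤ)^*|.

φ(1151329) = 1151329 · (1 − 1/29) · (1 − 1/37)
       = 1151329 · 1008/1073 = 1081584.

1081584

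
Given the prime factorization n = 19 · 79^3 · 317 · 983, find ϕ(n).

2719066697568

φ(19) = 19 − 1 = 18.
φ(79^3) = 79^3 − 79^2 = 493039 − 6241 = 486798.
φ(317) = 317 − 1 = 316.
φ(983) = 983 − 1 = 982.
φ(2919091140751) = 18 × 486798 × 316 × 982 = 2719066697568.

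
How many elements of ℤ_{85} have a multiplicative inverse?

Prime factorization: 85 = 5 × 17.
φ(5) = 5 − 1 = 4.
φ(17) = 17 − 1 = 16.
Since φ is multiplicative, φ(85) = 4 · 16 = 64.

64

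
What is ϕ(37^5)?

67469796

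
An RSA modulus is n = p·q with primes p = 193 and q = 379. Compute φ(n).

φ(pq) = (p−1)(q−1) = 192 · 378 = 72576.

72576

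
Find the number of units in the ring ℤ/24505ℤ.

First factor: 24505 = 5 * 13^2 * 29.
φ(24505) = 24505 · (1 − 1/5) · (1 − 1/13) · (1 − 1/29)
       = 24505 · 1344/1885 = 17472.

17472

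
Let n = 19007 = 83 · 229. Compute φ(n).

18696

φ(83) = 83 − 1 = 82.
φ(229) = 229 − 1 = 228.
Since φ is multiplicative, φ(19007) = 82 · 228 = 18696.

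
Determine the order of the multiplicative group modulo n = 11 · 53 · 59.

30160

φ(34397) = 34397 · (1 − 1/11) · (1 − 1/53) · (1 − 1/59)
       = 34397 · 30160/34397 = 30160.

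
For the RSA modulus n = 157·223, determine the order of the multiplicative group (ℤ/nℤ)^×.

34632

φ(157) = 157 − 1 = 156.
φ(223) = 223 − 1 = 222.
Multiply: 156 · 222 = 34632.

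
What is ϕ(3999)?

2520

Prime factorization: 3999 = 3 * 31 * 43.
φ(3) = 3 − 1 = 2.
φ(31) = 31 − 1 = 30.
φ(43) = 43 − 1 = 42.
Since φ is multiplicative, φ(3999) = 2 · 30 · 42 = 2520.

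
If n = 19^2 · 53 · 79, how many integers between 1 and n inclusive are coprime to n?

1387152

φ(1511507) = 1511507 · (1 − 1/19) · (1 − 1/53) · (1 − 1/79)
       = 1511507 · 73008/79553 = 1387152.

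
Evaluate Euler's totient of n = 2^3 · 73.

φ(2^3) = 2^3 − 2^2 = 8 − 4 = 4.
φ(73) = 73 − 1 = 72.
Since φ is multiplicative, φ(584) = 4 · 72 = 288.

288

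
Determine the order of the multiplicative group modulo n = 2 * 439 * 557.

243528

φ(2) = 2 − 1 = 1.
φ(439) = 439 − 1 = 438.
φ(557) = 557 − 1 = 556.
Multiply: 1 · 438 · 556 = 243528.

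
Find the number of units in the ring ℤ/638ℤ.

280

Prime factorization: 638 = 2 · 11 · 29.
φ(638) = 638 · (1 − 1/2) · (1 − 1/11) · (1 − 1/29)
       = 638 · 280/638 = 280.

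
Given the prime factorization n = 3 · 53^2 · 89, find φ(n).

485056

φ(3) = 3 − 1 = 2.
φ(53^2) = 53^2 − 53^1 = 2809 − 53 = 2756.
φ(89) = 89 − 1 = 88.
Multiply: 2 · 2756 · 88 = 485056.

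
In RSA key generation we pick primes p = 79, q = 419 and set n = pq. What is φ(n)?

32604

φ(33101) = 33101 · (1 − 1/79) · (1 − 1/419)
       = 33101 · 32604/33101 = 32604.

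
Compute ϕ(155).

120

First factor: 155 = 5 * 31.
φ(155) = 155 · (1 − 1/5) · (1 − 1/31)
       = 155 · 120/155 = 120.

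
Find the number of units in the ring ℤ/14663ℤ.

12600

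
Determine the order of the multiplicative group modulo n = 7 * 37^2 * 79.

623376

φ(7) = 7 − 1 = 6.
φ(37^2) = 37^2 − 37^1 = 1369 − 37 = 1332.
φ(79) = 79 − 1 = 78.
Multiply: 6 · 1332 · 78 = 623376.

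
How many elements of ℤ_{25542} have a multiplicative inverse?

7560

First factor: 25542 = 2 · 3**3 · 11 · 43.
φ(2) = 2 − 1 = 1.
φ(3^3) = 3^3 − 3^2 = 27 − 9 = 18.
φ(11) = 11 − 1 = 10.
φ(43) = 43 − 1 = 42.
Since φ is multiplicative, φ(25542) = 1 · 18 · 10 · 42 = 7560.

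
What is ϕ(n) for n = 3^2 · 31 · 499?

89640

φ(3^2) = 3^2 − 3^1 = 9 − 3 = 6.
φ(31) = 31 − 1 = 30.
φ(499) = 499 − 1 = 498.
φ(139221) = 6 × 30 × 498 = 89640.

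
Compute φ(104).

48

First factor: 104 = 2^3 · 13.
φ(104) = 104 · (1 − 1/2) · (1 − 1/13)
       = 104 · 12/26 = 48.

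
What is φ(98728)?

40320

Factor 98728: 98728 = 2^3 * 7 * 41 * 43.
φ(98728) = 98728 · (1 − 1/2) · (1 − 1/7) · (1 − 1/41) · (1 − 1/43)
       = 98728 · 10080/24682 = 40320.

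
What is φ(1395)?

First factor: 1395 = 3^2 · 5 · 31.
φ(3^2) = 3^1·(3−1) = 3·2 = 6.
φ(5) = 5 − 1 = 4.
φ(31) = 31 − 1 = 30.
φ(1395) = 6 × 4 × 30 = 720.

720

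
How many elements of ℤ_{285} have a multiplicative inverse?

Factor 285: 285 = 3 · 5 · 19.
φ(3) = 3 − 1 = 2.
φ(5) = 5 − 1 = 4.
φ(19) = 19 − 1 = 18.
φ(285) = 2 × 4 × 18 = 144.

144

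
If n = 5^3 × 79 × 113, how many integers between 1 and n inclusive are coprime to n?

873600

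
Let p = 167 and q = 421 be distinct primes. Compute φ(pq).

69720

φ(167) = 167 − 1 = 166.
φ(421) = 421 − 1 = 420.
φ(70307) = 166 × 420 = 69720.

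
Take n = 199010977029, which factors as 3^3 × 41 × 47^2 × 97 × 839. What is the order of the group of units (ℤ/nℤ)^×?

125228574720

φ(3^3) = 3^2·(3−1) = 9·2 = 18.
φ(41) = 41 − 1 = 40.
φ(47^2) = 47^1·(47−1) = 47·46 = 2162.
φ(97) = 97 − 1 = 96.
φ(839) = 839 − 1 = 838.
φ(199010977029) = 18 × 40 × 2162 × 96 × 838 = 125228574720.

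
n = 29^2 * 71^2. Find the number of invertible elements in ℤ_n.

φ(29^2) = 29^1·(29−1) = 29·28 = 812.
φ(71^2) = 71^1·(71−1) = 71·70 = 4970.
Multiply: 812 · 4970 = 4035640.

4035640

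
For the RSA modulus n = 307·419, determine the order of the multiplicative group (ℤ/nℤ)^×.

For distinct primes, φ(pq) = (p−1)(q−1) = 306 × 418 = 127908.

127908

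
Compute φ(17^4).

φ(17^4) = 17^4 − 17^3 = 83521 − 4913 = 78608.

78608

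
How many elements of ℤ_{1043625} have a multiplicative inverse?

1043625 = 3 · 5**3 · 11**2 · 23.
φ(3) = 3 − 1 = 2.
φ(5^3) = 5^3 − 5^2 = 125 − 25 = 100.
φ(11^2) = 11^2 − 11^1 = 121 − 11 = 110.
φ(23) = 23 − 1 = 22.
φ(1043625) = 2 × 100 × 110 × 22 = 484000.

484000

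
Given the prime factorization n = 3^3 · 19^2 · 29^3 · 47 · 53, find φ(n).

φ(3^3) = 3^3 − 3^2 = 27 − 9 = 18.
φ(19^2) = 19^2 − 19^1 = 361 − 19 = 342.
φ(29^3) = 29^3 − 29^2 = 24389 − 841 = 23548.
φ(47) = 47 − 1 = 46.
φ(53) = 53 − 1 = 52.
Since φ is multiplicative, φ(592159481253) = 18 · 342 · 23548 · 46 · 52 = 346747879296.

346747879296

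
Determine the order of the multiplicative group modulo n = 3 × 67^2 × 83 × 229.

φ(255967269) = 255967269 · (1 − 1/3) · (1 − 1/67) · (1 − 1/83) · (1 − 1/229)
       = 255967269 · 2467872/3820407 = 165347424.

165347424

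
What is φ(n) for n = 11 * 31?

300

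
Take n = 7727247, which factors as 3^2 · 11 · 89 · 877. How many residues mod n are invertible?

φ(7727247) = 7727247 · (1 − 1/3) · (1 − 1/11) · (1 − 1/89) · (1 − 1/877)
       = 7727247 · 1541760/2575749 = 4625280.

4625280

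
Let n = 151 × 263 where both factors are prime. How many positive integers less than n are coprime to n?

φ(n) = (p − 1)(q − 1) = (151−1)(263−1) = 150·262 = 39300.

39300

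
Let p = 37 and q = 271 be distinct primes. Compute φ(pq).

9720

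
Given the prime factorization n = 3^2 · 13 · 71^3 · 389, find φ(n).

φ(3^2) = 3^1·(3−1) = 3·2 = 6.
φ(13) = 13 − 1 = 12.
φ(71^3) = 71^2·(71−1) = 5041·70 = 352870.
φ(389) = 389 − 1 = 388.
Multiply: 6 · 12 · 352870 · 388 = 9857776320.

9857776320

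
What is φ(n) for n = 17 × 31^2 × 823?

φ(17) = 17 − 1 = 16.
φ(31^2) = 31^1·(31−1) = 31·30 = 930.
φ(823) = 823 − 1 = 822.
Since φ is multiplicative, φ(13445351) = 16 · 930 · 822 = 12231360.

12231360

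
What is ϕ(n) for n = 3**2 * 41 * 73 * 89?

φ(3^2) = 3^1·(3−1) = 3·2 = 6.
φ(41) = 41 − 1 = 40.
φ(73) = 73 − 1 = 72.
φ(89) = 89 − 1 = 88.
Multiply: 6 · 40 · 72 · 88 = 1520640.

1520640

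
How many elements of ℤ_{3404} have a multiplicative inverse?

3404 = 2^2 * 23 * 37.
φ(2^2) = 2^2 − 2^1 = 4 − 2 = 2.
φ(23) = 23 − 1 = 22.
φ(37) = 37 − 1 = 36.
φ(3404) = 2 × 22 × 36 = 1584.

1584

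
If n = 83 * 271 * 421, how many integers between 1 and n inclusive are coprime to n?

φ(9469553) = 9469553 · (1 − 1/83) · (1 − 1/271) · (1 − 1/421)
       = 9469553 · 9298800/9469553 = 9298800.

9298800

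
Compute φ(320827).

266112

320827 = 13 · 23 · 29 · 37.
φ(320827) = 320827 · (1 − 1/13) · (1 − 1/23) · (1 − 1/29) · (1 − 1/37)
       = 320827 · 266112/320827 = 266112.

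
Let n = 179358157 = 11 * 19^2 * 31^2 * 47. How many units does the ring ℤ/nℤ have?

146307600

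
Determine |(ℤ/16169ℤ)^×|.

14256

16169 = 19 · 23 · 37.
φ(19) = 19 − 1 = 18.
φ(23) = 23 − 1 = 22.
φ(37) = 37 − 1 = 36.
Since φ is multiplicative, φ(16169) = 18 · 22 · 36 = 14256.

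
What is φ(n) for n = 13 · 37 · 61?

25920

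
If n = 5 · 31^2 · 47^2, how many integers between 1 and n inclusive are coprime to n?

8042640

φ(5) = 5 − 1 = 4.
φ(31^2) = 31^2 − 31^1 = 961 − 31 = 930.
φ(47^2) = 47^2 − 47^1 = 2209 − 47 = 2162.
Multiply: 4 · 930 · 2162 = 8042640.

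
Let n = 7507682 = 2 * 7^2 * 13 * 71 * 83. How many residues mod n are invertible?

2892960

φ(2) = 2 − 1 = 1.
φ(7^2) = 7^1·(7−1) = 7·6 = 42.
φ(13) = 13 − 1 = 12.
φ(71) = 71 − 1 = 70.
φ(83) = 83 − 1 = 82.
Since φ is multiplicative, φ(7507682) = 1 · 42 · 12 · 70 · 82 = 2892960.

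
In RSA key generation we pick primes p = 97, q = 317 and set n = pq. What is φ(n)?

30336

For distinct primes, φ(pq) = (p−1)(q−1) = 96 × 316 = 30336.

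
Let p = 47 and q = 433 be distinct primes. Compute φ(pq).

19872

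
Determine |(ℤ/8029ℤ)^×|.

First factor: 8029 = 7 × 31 × 37.
φ(7) = 7 − 1 = 6.
φ(31) = 31 − 1 = 30.
φ(37) = 37 − 1 = 36.
Since φ is multiplicative, φ(8029) = 6 · 30 · 36 = 6480.

6480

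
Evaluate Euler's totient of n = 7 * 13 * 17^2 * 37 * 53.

36661248

φ(51572339) = 51572339 · (1 − 1/7) · (1 − 1/13) · (1 − 1/17) · (1 − 1/37) · (1 − 1/53)
       = 51572339 · 2156544/3033667 = 36661248.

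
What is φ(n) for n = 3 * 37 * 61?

4320

φ(3) = 3 − 1 = 2.
φ(37) = 37 − 1 = 36.
φ(61) = 61 − 1 = 60.
Since φ is multiplicative, φ(6771) = 2 · 36 · 60 = 4320.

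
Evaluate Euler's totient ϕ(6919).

5760

First factor: 6919 = 11 * 17 * 37.
φ(6919) = 6919 · (1 − 1/11) · (1 − 1/17) · (1 − 1/37)
       = 6919 · 5760/6919 = 5760.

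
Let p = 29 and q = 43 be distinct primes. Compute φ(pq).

For distinct primes, φ(pq) = (p−1)(q−1) = 28 × 42 = 1176.

1176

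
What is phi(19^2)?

φ(19^2) = 19^2 − 19^1 = 361 − 19 = 342.

342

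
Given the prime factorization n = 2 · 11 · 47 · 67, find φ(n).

30360

φ(2) = 2 − 1 = 1.
φ(11) = 11 − 1 = 10.
φ(47) = 47 − 1 = 46.
φ(67) = 67 − 1 = 66.
φ(69278) = 1 × 10 × 46 × 66 = 30360.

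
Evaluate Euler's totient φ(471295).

316800

Prime factorization: 471295 = 5 · 11^2 · 19 · 41.
φ(471295) = 471295 · (1 − 1/5) · (1 − 1/11) · (1 − 1/19) · (1 − 1/41)
       = 471295 · 28800/42845 = 316800.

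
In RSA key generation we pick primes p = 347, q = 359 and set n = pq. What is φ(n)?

123868

φ(347) = 347 − 1 = 346.
φ(359) = 359 − 1 = 358.
φ(124573) = 346 × 358 = 123868.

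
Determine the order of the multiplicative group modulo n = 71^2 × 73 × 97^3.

323223989760

φ(71^2) = 71^1·(71−1) = 71·70 = 4970.
φ(73) = 73 − 1 = 72.
φ(97^3) = 97^2·(97−1) = 9409·96 = 903264.
φ(335857275289) = 4970 × 72 × 903264 = 323223989760.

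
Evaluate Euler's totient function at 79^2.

φ(79^2) = 79^2 − 79^1 = 6241 − 79 = 6162.

6162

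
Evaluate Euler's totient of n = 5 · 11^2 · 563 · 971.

239861600

φ(330737165) = 330737165 · (1 − 1/5) · (1 − 1/11) · (1 − 1/563) · (1 − 1/971)
       = 330737165 · 21805600/30067015 = 239861600.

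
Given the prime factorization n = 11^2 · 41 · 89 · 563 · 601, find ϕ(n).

φ(11^2) = 11^1·(11−1) = 11·10 = 110.
φ(41) = 41 − 1 = 40.
φ(89) = 89 − 1 = 88.
φ(563) = 563 − 1 = 562.
φ(601) = 601 − 1 = 600.
Since φ is multiplicative, φ(149397077027) = 110 · 40 · 88 · 562 · 600 = 130563840000.

130563840000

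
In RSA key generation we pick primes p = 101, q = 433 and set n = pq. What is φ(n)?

For distinct primes, φ(pq) = (p−1)(q−1) = 100 × 432 = 43200.

43200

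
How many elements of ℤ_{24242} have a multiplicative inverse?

First factor: 24242 = 2 · 17 · 23 · 31.
φ(24242) = 24242 · (1 − 1/2) · (1 − 1/17) · (1 − 1/23) · (1 − 1/31)
       = 24242 · 10560/24242 = 10560.

10560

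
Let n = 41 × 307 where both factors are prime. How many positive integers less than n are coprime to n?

φ(n) = (p − 1)(q − 1) = (41−1)(307−1) = 40·306 = 12240.

12240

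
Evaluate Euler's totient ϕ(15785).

First factor: 15785 = 5 * 7 * 11 * 41.
φ(15785) = 15785 · (1 − 1/5) · (1 − 1/7) · (1 − 1/11) · (1 − 1/41)
       = 15785 · 9600/15785 = 9600.

9600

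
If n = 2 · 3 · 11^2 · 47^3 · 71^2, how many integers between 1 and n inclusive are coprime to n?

111104747600

φ(2) = 2 − 1 = 1.
φ(3) = 3 − 1 = 2.
φ(11^2) = 11^1·(11−1) = 11·10 = 110.
φ(47^3) = 47^3 − 47^2 = 103823 − 2209 = 101614.
φ(71^2) = 71^2 − 71^1 = 5041 − 71 = 4970.
φ(379967885418) = 1 × 2 × 110 × 101614 × 4970 = 111104747600.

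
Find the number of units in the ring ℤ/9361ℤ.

7920

Factor 9361: 9361 = 11 · 23 · 37.
φ(9361) = 9361 · (1 − 1/11) · (1 − 1/23) · (1 − 1/37)
       = 9361 · 7920/9361 = 7920.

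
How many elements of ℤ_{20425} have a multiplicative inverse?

15120

Factor 20425: 20425 = 5^2 · 19 · 43.
φ(5^2) = 5^2 − 5^1 = 25 − 5 = 20.
φ(19) = 19 − 1 = 18.
φ(43) = 43 − 1 = 42.
Since φ is multiplicative, φ(20425) = 20 · 18 · 42 = 15120.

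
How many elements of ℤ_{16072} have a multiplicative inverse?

6720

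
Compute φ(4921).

3888

Prime factorization: 4921 = 7 * 19 * 37.
φ(7) = 7 − 1 = 6.
φ(19) = 19 − 1 = 18.
φ(37) = 37 − 1 = 36.
Since φ is multiplicative, φ(4921) = 6 · 18 · 36 = 3888.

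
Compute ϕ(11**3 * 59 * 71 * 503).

2466125200

φ(11^3) = 11^2·(11−1) = 121·10 = 1210.
φ(59) = 59 − 1 = 58.
φ(71) = 71 − 1 = 70.
φ(503) = 503 − 1 = 502.
Multiply: 1210 · 58 · 70 · 502 = 2466125200.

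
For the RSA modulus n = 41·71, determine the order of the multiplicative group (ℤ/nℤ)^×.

φ(41) = 41 − 1 = 40.
φ(71) = 71 − 1 = 70.
Multiply: 40 · 70 = 2800.

2800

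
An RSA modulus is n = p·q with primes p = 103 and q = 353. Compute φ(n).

35904

φ(36359) = 36359 · (1 − 1/103) · (1 − 1/353)
       = 36359 · 35904/36359 = 35904.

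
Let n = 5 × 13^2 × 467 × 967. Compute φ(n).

280897344

φ(5) = 5 − 1 = 4.
φ(13^2) = 13^1·(13−1) = 13·12 = 156.
φ(467) = 467 − 1 = 466.
φ(967) = 967 − 1 = 966.
Since φ is multiplicative, φ(381592705) = 4 · 156 · 466 · 966 = 280897344.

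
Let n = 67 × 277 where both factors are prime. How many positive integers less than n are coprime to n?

φ(pq) = (p−1)(q−1) = 66 · 276 = 18216.

18216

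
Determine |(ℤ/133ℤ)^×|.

Factor 133: 133 = 7 × 19.
φ(7) = 7 − 1 = 6.
φ(19) = 19 − 1 = 18.
Multiply: 6 · 18 = 108.

108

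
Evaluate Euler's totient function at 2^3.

φ(8) = 8 · (1 − 1/2)
       = 8 · 1/2 = 4.

4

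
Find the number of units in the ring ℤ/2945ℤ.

Factor 2945: 2945 = 5 · 19 · 31.
φ(5) = 5 − 1 = 4.
φ(19) = 19 − 1 = 18.
φ(31) = 31 − 1 = 30.
Since φ is multiplicative, φ(2945) = 4 · 18 · 30 = 2160.

2160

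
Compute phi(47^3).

101614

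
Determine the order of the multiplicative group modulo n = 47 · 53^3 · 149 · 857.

851232888064

φ(893495885767) = 893495885767 · (1 − 1/47) · (1 − 1/53) · (1 − 1/149) · (1 − 1/857)
       = 893495885767 · 303037696/318083263 = 851232888064.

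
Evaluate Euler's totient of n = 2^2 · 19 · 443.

φ(33668) = 33668 · (1 − 1/2) · (1 − 1/19) · (1 − 1/443)
       = 33668 · 7956/16834 = 15912.

15912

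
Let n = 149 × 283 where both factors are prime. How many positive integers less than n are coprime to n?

φ(n) = (p − 1)(q − 1) = (149−1)(283−1) = 148·282 = 41736.

41736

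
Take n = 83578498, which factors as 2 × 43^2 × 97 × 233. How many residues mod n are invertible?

φ(2) = 2 − 1 = 1.
φ(43^2) = 43^1·(43−1) = 43·42 = 1806.
φ(97) = 97 − 1 = 96.
φ(233) = 233 − 1 = 232.
Since φ is multiplicative, φ(83578498) = 1 · 1806 · 96 · 232 = 40223232.

40223232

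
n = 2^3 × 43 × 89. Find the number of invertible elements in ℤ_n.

14784

φ(30616) = 30616 · (1 − 1/2) · (1 − 1/43) · (1 − 1/89)
       = 30616 · 3696/7654 = 14784.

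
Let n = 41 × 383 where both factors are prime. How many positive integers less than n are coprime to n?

15280

For distinct primes, φ(pq) = (p−1)(q−1) = 40 × 382 = 15280.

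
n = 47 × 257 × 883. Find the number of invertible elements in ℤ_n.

10386432

φ(10665757) = 10665757 · (1 − 1/47) · (1 − 1/257) · (1 − 1/883)
       = 10665757 · 10386432/10665757 = 10386432.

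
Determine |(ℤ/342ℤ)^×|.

First factor: 342 = 2 * 3^2 * 19.
φ(342) = 342 · (1 − 1/2) · (1 − 1/3) · (1 − 1/19)
       = 342 · 36/114 = 108.

108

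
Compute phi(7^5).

φ(16807) = 16807 · (1 − 1/7)
       = 16807 · 6/7 = 14406.

14406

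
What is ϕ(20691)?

11880

Prime factorization: 20691 = 3^2 * 11^2 * 19.
φ(20691) = 20691 · (1 − 1/3) · (1 − 1/11) · (1 − 1/19)
       = 20691 · 360/627 = 11880.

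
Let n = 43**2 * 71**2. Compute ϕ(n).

8975820

φ(9320809) = 9320809 · (1 − 1/43) · (1 − 1/71)
       = 9320809 · 2940/3053 = 8975820.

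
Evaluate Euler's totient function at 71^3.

352870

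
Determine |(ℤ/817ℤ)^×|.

817 = 19 · 43.
φ(817) = 817 · (1 − 1/19) · (1 − 1/43)
       = 817 · 756/817 = 756.

756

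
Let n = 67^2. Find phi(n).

4422

φ(4489) = 4489 · (1 − 1/67)
       = 4489 · 66/67 = 4422.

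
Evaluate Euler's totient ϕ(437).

396

First factor: 437 = 19 · 23.
φ(19) = 19 − 1 = 18.
φ(23) = 23 − 1 = 22.
Since φ is multiplicative, φ(437) = 18 · 22 = 396.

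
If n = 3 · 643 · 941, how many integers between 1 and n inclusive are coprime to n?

φ(1815189) = 1815189 · (1 − 1/3) · (1 − 1/643) · (1 − 1/941)
       = 1815189 · 1206960/1815189 = 1206960.

1206960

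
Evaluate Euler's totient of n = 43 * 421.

17640

φ(43) = 43 − 1 = 42.
φ(421) = 421 − 1 = 420.
Since φ is multiplicative, φ(18103) = 42 · 420 = 17640.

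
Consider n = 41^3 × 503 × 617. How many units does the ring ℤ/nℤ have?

20792759680

φ(41^3) = 41^3 − 41^2 = 68921 − 1681 = 67240.
φ(503) = 503 − 1 = 502.
φ(617) = 617 − 1 = 616.
Since φ is multiplicative, φ(21389701271) = 67240 · 502 · 616 = 20792759680.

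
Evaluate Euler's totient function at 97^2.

9312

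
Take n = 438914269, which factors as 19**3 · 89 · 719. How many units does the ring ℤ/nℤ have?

φ(438914269) = 438914269 · (1 − 1/19) · (1 − 1/89) · (1 − 1/719)
       = 438914269 · 1137312/1215829 = 410569632.

410569632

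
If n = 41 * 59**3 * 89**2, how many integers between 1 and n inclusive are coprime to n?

63250605440

φ(66699089419) = 66699089419 · (1 − 1/41) · (1 − 1/59) · (1 − 1/89)
       = 66699089419 · 204160/215291 = 63250605440.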